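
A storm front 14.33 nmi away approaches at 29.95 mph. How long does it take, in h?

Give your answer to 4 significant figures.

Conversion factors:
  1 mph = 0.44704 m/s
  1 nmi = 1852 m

14.33 nmi × 1852 → 26539.2 m
29.95 mph × 0.44704 → 13.3888 m/s
t = d / v = 26539.2 m / 13.3888 m/s = 1982.19 s
1982.19 s ÷ (3600 s/h) = 0.550608 h

0.5506 h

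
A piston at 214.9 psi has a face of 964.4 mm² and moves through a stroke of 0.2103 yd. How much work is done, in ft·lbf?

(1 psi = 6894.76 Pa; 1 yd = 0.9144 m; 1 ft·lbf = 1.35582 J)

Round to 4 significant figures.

214.9 psi → 1.48168×10⁶ Pa
964.4 mm² → 9.644×10⁻⁴ m²
F = P × A = 1.48168×10⁶ × 9.644×10⁻⁴ = 1428.93 N
0.2103 yd → 0.192298 m
W = F × d = 1428.93 × 0.192298 = 274.78 J
In ft·lbf: 274.78 / 1.35582 = 202.667 ft·lbf

202.7 ft·lbf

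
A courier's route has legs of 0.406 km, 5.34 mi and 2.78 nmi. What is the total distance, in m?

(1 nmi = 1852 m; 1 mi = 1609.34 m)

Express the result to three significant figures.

1.41×10⁴ m

0.406 km × 1000 = 406 m
5.34 mi × 1609.34 = 8593.88 m
2.78 nmi × 1852 = 5148.56 m
Total: 406 + 8593.88 + 5148.56 = 14148.4 m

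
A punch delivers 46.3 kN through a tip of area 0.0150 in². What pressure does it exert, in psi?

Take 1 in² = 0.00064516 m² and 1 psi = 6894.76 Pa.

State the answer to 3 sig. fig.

6.94×10⁵ psi

46.3 kN × 1000 → 46300 N
0.0150 in² × 0.00064516 → 9.6774×10⁻⁶ m²
P = F / A = 46300 N / 9.6774×10⁻⁶ m² = 4.78434×10⁹ Pa
4.78434×10⁹ Pa ÷ (6894.76 Pa/psi) = 693910 psi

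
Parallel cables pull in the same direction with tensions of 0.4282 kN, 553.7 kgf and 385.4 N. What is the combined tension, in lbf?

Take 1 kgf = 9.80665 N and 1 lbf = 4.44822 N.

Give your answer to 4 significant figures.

0.4282 kN × 1000 → 428.2 N
553.7 kgf × 9.80665 → 5429.94 N
385.4 N (already N)
Sum: 428.2 + 5429.94 + 385.4 = 6243.54 N
In lbf: 6243.54 / 4.44822 = 1403.6 lbf

1404 lbf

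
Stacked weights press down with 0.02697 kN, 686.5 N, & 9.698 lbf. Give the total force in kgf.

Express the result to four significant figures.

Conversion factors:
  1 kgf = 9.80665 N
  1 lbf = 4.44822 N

77.15 kgf

0.02697 kN × 1000 = 26.97 N
686.5 N (already N)
9.698 lbf × 4.44822 = 43.1388 N
Total: 26.97 + 686.5 + 43.1388 = 756.609 N
In kgf: 756.609 / 9.80665 = 77.1526 kgf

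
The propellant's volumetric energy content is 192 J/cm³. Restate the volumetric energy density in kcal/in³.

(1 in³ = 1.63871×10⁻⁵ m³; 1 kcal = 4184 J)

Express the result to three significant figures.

192 J/cm³ ÷ 10⁻⁶ m³/cm³ = 1.92×10⁸ J/m³
1.92×10⁸ J/m³ ÷ 4184 J/kcal × 1.63871×10⁻⁵ m³/in³ = 0.751989 kcal/in³

0.752 kcal/in³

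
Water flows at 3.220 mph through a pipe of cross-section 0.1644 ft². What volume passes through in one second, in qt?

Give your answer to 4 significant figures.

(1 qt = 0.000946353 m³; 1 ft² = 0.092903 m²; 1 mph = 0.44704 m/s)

3.220 mph × 0.44704 → 1.43947 m/s
0.1644 ft² × 0.092903 → 0.0152733 m²
V = v × A × t = 1.43947 m/s × 0.0152733 m² × 1 s = 0.0219855 m³
0.0219855 m³ ÷ (0.000946353 m³/qt) = 23.2318 qt

23.23 qt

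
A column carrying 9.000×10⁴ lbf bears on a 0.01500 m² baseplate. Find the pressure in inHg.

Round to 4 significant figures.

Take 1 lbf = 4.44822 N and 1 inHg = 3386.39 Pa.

7881 inHg

9.000×10⁴ lbf × 4.44822 → 400340 N
P = F / A = 400340 N / 0.015 m² = 2.66893×10⁷ Pa
2.66893×10⁷ Pa ÷ (3386.39 Pa/inHg) = 7881.34 inHg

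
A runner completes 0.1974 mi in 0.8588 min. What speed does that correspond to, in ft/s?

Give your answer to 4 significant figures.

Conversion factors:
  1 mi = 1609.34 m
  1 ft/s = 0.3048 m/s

0.1974 mi × 1609.34 = 317.684 m
0.8588 min × 60 = 51.528 s
v = d / t = 317.684 m / 51.528 s = 6.16527 m/s
6.16527 m/s ÷ (0.3048 m/s/ft/s) = 20.2273 ft/s

20.23 ft/s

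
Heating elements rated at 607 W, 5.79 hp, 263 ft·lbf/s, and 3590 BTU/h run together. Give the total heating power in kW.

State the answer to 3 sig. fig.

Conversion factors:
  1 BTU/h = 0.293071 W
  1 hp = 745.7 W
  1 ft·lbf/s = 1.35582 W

6.33 kW

607 W (already W)
5.79 hp × 745.7 = 4317.6 W
263 ft·lbf/s × 1.35582 = 356.581 W
3590 BTU/h × 0.293071 = 1052.12 W
Combined: 607 + 4317.6 + 356.581 + 1052.12 = 6333.3 W
In kW: 6333.3 / 1000 = 6.3333 kW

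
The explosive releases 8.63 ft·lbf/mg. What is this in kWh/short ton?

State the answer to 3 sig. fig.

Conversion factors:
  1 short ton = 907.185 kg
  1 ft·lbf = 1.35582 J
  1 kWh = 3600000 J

8.63 ft·lbf/mg × 1.35582 J/ft·lbf ÷ 10⁻⁶ kg/mg = 1.17007×10⁷ J/kg
1.17007×10⁷ J/kg ÷ 3600000 J/kWh × 907.185 kg/short ton = 2948.53 kWh/short ton

2950 kWh/short ton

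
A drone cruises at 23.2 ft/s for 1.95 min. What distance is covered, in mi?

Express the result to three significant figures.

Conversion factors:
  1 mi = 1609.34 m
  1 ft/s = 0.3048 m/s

23.2 ft/s × 0.3048 = 7.07136 m/s
1.95 min × 60 = 117 s
d = v × t = 7.07136 m/s × 117 s = 827.349 m
827.349 m ÷ (1609.34 m/mi) = 0.514092 mi

0.514 mi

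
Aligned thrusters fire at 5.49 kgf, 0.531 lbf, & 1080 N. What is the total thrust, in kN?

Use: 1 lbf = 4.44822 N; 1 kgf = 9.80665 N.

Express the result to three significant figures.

1.14 kN

5.49 kgf × 9.80665 = 53.8385 N
0.531 lbf × 4.44822 = 2.362 N
1080 N (already N)
Total: 53.8385 + 2.362 + 1080 = 1136.2 N
In kN: 1136.2 / 1000 = 1.1362 kN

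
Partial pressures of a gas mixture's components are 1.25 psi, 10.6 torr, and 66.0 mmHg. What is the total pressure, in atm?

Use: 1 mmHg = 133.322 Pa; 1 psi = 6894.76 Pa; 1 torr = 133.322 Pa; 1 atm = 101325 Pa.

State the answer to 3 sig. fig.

0.186 atm

1.25 psi × 6894.76 = 8618.45 Pa
10.6 torr × 133.322 = 1413.21 Pa
66.0 mmHg × 133.322 = 8799.25 Pa
Total: 8618.45 + 1413.21 + 8799.25 = 18830.9 Pa
In atm: 18830.9 / 101325 = 0.185847 atm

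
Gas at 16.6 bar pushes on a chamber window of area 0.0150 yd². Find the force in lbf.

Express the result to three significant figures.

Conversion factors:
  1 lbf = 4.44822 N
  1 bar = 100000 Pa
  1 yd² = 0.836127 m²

4680 lbf

16.6 bar × 100000 → 1.66×10⁶ Pa
0.0150 yd² × 0.836127 → 0.0125419 m²
F = P × A = 1.66×10⁶ Pa × 0.0125419 m² = 20819.6 N
20819.6 N ÷ (4.44822 N/lbf) = 4680.43 lbf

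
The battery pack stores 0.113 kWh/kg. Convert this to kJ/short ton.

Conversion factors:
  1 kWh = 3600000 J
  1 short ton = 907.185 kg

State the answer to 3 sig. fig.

3.69×10⁵ kJ/short ton

0.113 kWh/kg × 3600000 J/kWh = 406800 J/kg
406800 J/kg ÷ 1000 J/kJ × 907.185 kg/short ton = 369043 kJ/short ton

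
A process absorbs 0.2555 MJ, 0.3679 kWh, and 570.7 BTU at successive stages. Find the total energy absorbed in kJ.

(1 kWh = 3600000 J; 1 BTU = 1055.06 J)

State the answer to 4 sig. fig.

0.2555 MJ × 1000000 = 255500 J
0.3679 kWh × 3600000 = 1.32444×10⁶ J
570.7 BTU × 1055.06 = 602123 J
Combined: 255500 + 1.32444×10⁶ + 602123 = 2.18206×10⁶ J
In kJ: 2.18206×10⁶ / 1000 = 2182.06 kJ

2182 kJ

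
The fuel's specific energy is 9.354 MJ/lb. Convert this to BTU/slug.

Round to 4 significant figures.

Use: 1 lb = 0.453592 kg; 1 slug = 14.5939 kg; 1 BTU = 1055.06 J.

9.354 MJ/lb × 1000000 J/MJ ÷ 0.453592 kg/lb = 2.06221×10⁷ J/kg
2.06221×10⁷ J/kg ÷ 1055.06 J/BTU × 14.5939 kg/slug = 285251 BTU/slug

2.853×10⁵ BTU/slug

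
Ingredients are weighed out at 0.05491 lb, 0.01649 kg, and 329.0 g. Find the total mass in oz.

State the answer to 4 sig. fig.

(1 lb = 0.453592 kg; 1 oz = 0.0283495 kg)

13.07 oz

0.05491 lb × 0.453592 = 0.0249067 kg
0.01649 kg (already kg)
329.0 g × 0.001 = 0.329 kg
Total: 0.0249067 + 0.01649 + 0.329 = 0.370397 kg
In oz: 0.370397 / 0.0283495 = 13.0654 oz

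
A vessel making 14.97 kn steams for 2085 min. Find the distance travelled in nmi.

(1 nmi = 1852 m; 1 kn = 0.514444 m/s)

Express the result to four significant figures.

14.97 kn × 0.514444 → 7.70123 m/s
2085 min × 60 → 125100 s
d = v × t = 7.70123 m/s × 125100 s = 963424 m
963424 m ÷ (1852 m/nmi) = 520.207 nmi

520.2 nmi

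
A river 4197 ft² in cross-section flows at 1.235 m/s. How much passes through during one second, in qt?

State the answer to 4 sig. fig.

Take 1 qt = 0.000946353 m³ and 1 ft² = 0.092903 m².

4197 ft² × 0.092903 = 389.914 m²
V = v × A × t = 1.235 m/s × 389.914 m² × 1 s = 481.544 m³
481.544 m³ ÷ (0.000946353 m³/qt) = 508842 qt

5.088×10⁵ qt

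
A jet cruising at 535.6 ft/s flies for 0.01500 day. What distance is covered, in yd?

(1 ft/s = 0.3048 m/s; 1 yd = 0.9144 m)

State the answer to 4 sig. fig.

2.314×10⁵ yd

535.6 ft/s × 0.3048 → 163.251 m/s
0.01500 day × 86400 → 1296 s
d = v × t = 163.251 m/s × 1296 s = 211573 m
211573 m ÷ (0.9144 m/yd) = 231379 yd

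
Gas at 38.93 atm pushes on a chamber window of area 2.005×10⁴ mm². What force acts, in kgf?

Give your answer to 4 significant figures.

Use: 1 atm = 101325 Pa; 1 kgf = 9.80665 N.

8065 kgf

38.93 atm × 101325 = 3.94458×10⁶ Pa
2.005×10⁴ mm² × 10⁻⁶ = 0.02005 m²
F = P × A = 3.94458×10⁶ Pa × 0.02005 m² = 79088.8 N
79088.8 N ÷ (9.80665 N/kgf) = 8064.81 kgf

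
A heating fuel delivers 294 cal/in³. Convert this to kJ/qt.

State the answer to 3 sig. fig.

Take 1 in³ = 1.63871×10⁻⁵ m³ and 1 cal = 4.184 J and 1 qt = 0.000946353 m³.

71.0 kJ/qt

294 cal/in³ × 4.184 J/cal ÷ 1.63871×10⁻⁵ m³/in³ = 7.50649×10⁷ J/m³
7.50649×10⁷ J/m³ ÷ 1000 J/kJ × 0.000946353 m³/qt = 71.0379 kJ/qt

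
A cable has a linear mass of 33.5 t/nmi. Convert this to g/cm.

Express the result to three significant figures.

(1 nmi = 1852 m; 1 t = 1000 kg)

181 g/cm

33.5 t/nmi × 1000 kg/t ÷ 1852 m/nmi = 18.0886 kg/m
18.0886 kg/m ÷ 0.001 kg/g × 0.01 m/cm = 180.886 g/cm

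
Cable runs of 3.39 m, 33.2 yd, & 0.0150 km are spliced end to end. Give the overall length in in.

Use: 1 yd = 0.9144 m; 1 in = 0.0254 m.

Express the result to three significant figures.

3.39 m (already m)
33.2 yd × 0.9144 = 30.3581 m
0.0150 km × 1000 = 15 m
Sum: 3.39 + 30.3581 + 15 = 48.7481 m
In in: 48.7481 / 0.0254 = 1919.22 in

1920 in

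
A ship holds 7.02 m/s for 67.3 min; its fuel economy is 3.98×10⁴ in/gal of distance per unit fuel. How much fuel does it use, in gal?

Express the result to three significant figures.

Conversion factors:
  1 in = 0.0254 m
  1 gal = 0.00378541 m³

28.0 gal

67.3 min → 4038 s
d = v × t = 7.02 × 4038 = 28346.8 m
3.98×10⁴ in/gal → 267057 m/m³
V = d / (distance per unit fuel) = 28346.8 / 267057 = 0.106145 m³
In gal: 0.106145 / 0.00378541 = 28.0406 gal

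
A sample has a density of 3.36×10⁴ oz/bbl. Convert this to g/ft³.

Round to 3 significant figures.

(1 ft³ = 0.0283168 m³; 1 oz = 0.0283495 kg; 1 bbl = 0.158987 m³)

1.70×10⁵ g/ft³

3.36×10⁴ oz/bbl × 0.0283495 kg/oz ÷ 0.158987 m³/bbl = 5991.33 kg/m³
5991.33 kg/m³ ÷ 0.001 kg/g × 0.0283168 m³/ft³ = 169655 g/ft³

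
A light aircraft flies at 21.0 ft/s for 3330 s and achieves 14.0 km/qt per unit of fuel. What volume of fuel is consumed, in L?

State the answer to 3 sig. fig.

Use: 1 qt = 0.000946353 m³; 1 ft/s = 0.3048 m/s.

21.0 ft/s → 6.4008 m/s
d = v × t = 6.4008 × 3330 = 21314.7 m
14.0 km/qt → 1.47936×10⁷ m/m³
V = d / (distance per unit fuel) = 21314.7 / 1.47936×10⁷ = 0.00144081 m³
In L: 0.00144081 / 0.001 = 1.44081 L

1.44 L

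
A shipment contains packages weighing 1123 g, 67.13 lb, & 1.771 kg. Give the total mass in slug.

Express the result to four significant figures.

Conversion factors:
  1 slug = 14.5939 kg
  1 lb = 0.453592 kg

1123 g × 0.001 → 1.123 kg
67.13 lb × 0.453592 → 30.4496 kg
1.771 kg (already kg)
Total: 1.123 + 30.4496 + 1.771 = 33.3436 kg
In slug: 33.3436 / 14.5939 = 2.28476 slug

2.285 slug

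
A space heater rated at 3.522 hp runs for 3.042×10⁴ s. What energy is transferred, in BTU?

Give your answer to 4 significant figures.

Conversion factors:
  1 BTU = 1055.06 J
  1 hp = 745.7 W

7.572×10⁴ BTU

3.522 hp × 745.7 = 2626.36 W
E = P × t = 2626.36 W × 30420 s = 7.98939×10⁷ J
7.98939×10⁷ J ÷ (1055.06 J/BTU) = 75724.5 BTU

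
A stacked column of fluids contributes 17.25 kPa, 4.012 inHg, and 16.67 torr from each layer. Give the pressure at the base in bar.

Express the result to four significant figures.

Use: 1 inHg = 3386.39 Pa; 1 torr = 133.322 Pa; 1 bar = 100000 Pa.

17.25 kPa × 1000 → 17250 Pa
4.012 inHg × 3386.39 → 13586.2 Pa
16.67 torr × 133.322 → 2222.48 Pa
Sum: 17250 + 13586.2 + 2222.48 = 33058.7 Pa
In bar: 33058.7 / 100000 = 0.330587 bar

0.3306 bar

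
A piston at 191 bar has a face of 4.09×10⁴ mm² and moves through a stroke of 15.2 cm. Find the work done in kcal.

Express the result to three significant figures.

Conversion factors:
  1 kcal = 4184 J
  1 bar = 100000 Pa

28.4 kcal

191 bar → 1.91×10⁷ Pa
4.09×10⁴ mm² → 0.0409 m²
F = P × A = 1.91×10⁷ × 0.0409 = 781190 N
15.2 cm → 0.152 m
W = F × d = 781190 × 0.152 = 118741 J
In kcal: 118741 / 4184 = 28.3798 kcal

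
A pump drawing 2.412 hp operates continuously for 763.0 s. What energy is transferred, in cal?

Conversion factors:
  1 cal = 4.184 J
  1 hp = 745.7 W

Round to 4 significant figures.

3.280×10⁵ cal

2.412 hp × 745.7 = 1798.63 W
E = P × t = 1798.63 W × 763 s = 1.37235×10⁶ J
1.37235×10⁶ J ÷ (4.184 J/cal) = 328000 cal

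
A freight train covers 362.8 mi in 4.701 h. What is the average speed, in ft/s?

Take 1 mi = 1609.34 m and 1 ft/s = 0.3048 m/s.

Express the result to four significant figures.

362.8 mi × 1609.34 → 583869 m
4.701 h × 3600 → 16923.6 s
v = d / t = 583869 m / 16923.6 s = 34.5003 m/s
34.5003 m/s ÷ (0.3048 m/s/ft/s) = 113.19 ft/s

113.2 ft/s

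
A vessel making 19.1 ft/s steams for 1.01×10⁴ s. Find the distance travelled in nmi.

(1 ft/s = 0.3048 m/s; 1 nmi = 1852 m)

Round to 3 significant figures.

31.7 nmi

19.1 ft/s × 0.3048 → 5.82168 m/s
d = v × t = 5.82168 m/s × 10100 s = 58799 m
58799 m ÷ (1852 m/nmi) = 31.7489 nmi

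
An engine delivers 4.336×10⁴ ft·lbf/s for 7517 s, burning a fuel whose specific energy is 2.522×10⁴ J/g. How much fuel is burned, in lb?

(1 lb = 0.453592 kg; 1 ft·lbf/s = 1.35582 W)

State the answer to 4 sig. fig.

38.63 lb

4.336×10⁴ ft·lbf/s → 58788.4 W
E = P × t = 58788.4 × 7517 = 4.41912×10⁸ J
2.522×10⁴ J/g → 2.522×10⁷ J/kg
m = E / e_s = 4.41912×10⁸ / 2.522×10⁷ = 17.5223 kg
In lb: 17.5223 / 0.453592 = 38.6301 lb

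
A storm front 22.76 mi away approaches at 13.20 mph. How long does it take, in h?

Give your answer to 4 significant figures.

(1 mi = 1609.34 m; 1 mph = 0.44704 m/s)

1.724 h

22.76 mi × 1609.34 = 36628.6 m
13.20 mph × 0.44704 = 5.90093 m/s
t = d / v = 36628.6 m / 5.90093 m/s = 6207.26 s
6207.26 s ÷ (3600 s/h) = 1.72424 h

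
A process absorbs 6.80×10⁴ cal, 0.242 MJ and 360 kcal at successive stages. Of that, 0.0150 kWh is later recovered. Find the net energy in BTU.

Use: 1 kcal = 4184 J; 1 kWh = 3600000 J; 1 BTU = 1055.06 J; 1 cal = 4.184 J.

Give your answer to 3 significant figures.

1880 BTU

6.80×10⁴ cal × 4.184 = 284512 J
0.242 MJ × 1000000 = 242000 J
360 kcal × 4184 = 1.50624×10⁶ J
0.0150 kWh × 3600000 = 54000 J
Net: 284512 + 242000 + 1.50624×10⁶ − 54000 = 1.97875×10⁶ J
In BTU: 1.97875×10⁶ / 1055.06 = 1875.49 BTU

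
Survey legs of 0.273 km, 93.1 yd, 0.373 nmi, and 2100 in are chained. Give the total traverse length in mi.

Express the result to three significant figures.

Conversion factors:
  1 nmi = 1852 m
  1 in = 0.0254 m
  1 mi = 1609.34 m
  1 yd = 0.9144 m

0.273 km × 1000 = 273 m
93.1 yd × 0.9144 = 85.1306 m
0.373 nmi × 1852 = 690.796 m
2100 in × 0.0254 = 53.34 m
Sum: 273 + 85.1306 + 690.796 + 53.34 = 1102.27 m
In mi: 1102.27 / 1609.34 = 0.684921 mi

0.685 mi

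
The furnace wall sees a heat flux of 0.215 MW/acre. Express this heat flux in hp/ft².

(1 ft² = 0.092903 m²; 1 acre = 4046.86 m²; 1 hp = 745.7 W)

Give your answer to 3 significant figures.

0.215 MW/acre × 1000000 W/MW ÷ 4046.86 m²/acre = 53.1276 W/m²
53.1276 W/m² ÷ 745.7 W/hp × 0.092903 m²/ft² = 0.0066189 hp/ft²

0.00662 hp/ft²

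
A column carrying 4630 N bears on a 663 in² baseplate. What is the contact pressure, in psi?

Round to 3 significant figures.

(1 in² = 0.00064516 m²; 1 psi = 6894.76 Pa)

1.57 psi

663 in² × 0.00064516 = 0.427741 m²
P = F / A = 4630 N / 0.427741 m² = 10824.3 Pa
10824.3 Pa ÷ (6894.76 Pa/psi) = 1.56993 psi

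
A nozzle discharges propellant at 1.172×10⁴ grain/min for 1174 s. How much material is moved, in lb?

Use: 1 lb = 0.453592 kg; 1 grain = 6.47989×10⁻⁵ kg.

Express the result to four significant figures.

32.76 lb

1.172×10⁴ grain/min → 0.0126574 kg/s
m = ṁ × t = 0.0126574 × 1174 = 14.8598 kg
In lb: 14.8598 / 0.453592 = 32.7603 lb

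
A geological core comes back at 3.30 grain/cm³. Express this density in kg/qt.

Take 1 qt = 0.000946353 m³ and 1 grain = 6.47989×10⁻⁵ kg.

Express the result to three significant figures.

3.30 grain/cm³ × 6.47989×10⁻⁵ kg/grain ÷ 10⁻⁶ m³/cm³ = 213.836 kg/m³
213.836 kg/m³ × 0.000946353 m³/qt = 0.202364 kg/qt

0.202 kg/qt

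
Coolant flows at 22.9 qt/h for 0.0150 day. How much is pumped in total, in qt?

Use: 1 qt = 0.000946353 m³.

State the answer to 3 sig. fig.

8.24 qt

22.9 qt/h → 6.01986×10⁻⁶ m³/s
0.0150 day → 1296 s
V = Q × t = 6.01986×10⁻⁶ × 1296 = 0.00780174 m³
In qt: 0.00780174 / 0.000946353 = 8.24401 qt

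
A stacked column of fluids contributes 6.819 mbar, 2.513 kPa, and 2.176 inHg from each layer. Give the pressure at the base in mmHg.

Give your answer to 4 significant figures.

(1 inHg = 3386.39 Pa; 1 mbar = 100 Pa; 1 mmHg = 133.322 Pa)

6.819 mbar × 100 = 681.9 Pa
2.513 kPa × 1000 = 2513 Pa
2.176 inHg × 3386.39 = 7368.78 Pa
Combined: 681.9 + 2513 + 7368.78 = 10563.7 Pa
In mmHg: 10563.7 / 133.322 = 79.2345 mmHg

79.23 mmHg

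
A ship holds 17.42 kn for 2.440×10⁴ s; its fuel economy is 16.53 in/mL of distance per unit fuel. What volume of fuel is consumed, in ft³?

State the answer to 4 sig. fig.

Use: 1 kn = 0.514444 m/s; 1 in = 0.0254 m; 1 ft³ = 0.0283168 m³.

18.39 ft³

17.42 kn → 8.96161 m/s
d = v × t = 8.96161 × 24400 = 218663 m
16.53 in/mL → 419862 m/m³
V = d / (distance per unit fuel) = 218663 / 419862 = 0.520797 m³
In ft³: 0.520797 / 0.0283168 = 18.3918 ft³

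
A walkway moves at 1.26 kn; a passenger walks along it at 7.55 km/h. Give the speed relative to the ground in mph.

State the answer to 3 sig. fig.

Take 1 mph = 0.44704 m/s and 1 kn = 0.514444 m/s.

6.14 mph

1.26 kn × 0.514444 = 0.648199 m/s
7.55 km/h × (1/3.6) = 2.09722 m/s
Total: 0.648199 + 2.09722 = 2.74542 m/s
In mph: 2.74542 / 0.44704 = 6.14133 mph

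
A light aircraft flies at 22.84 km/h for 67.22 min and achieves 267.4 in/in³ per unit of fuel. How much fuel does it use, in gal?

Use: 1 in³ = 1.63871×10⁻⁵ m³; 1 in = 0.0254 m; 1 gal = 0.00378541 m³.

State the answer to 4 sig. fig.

22.84 km/h → 6.34444 m/s
67.22 min → 4033.2 s
d = v × t = 6.34444 × 4033.2 = 25588.4 m
267.4 in/in³ → 414470 m/m³
V = d / (distance per unit fuel) = 25588.4 / 414470 = 0.0617376 m³
In gal: 0.0617376 / 0.00378541 = 16.3094 gal

16.31 gal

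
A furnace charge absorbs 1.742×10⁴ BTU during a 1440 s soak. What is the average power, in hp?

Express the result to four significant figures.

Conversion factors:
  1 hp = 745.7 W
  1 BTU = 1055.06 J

1.742×10⁴ BTU × 1055.06 = 1.83791×10⁷ J
P = E / t = 1.83791×10⁷ J / 1440 s = 12763.3 W
12763.3 W ÷ (745.7 W/hp) = 17.1159 hp

17.12 hp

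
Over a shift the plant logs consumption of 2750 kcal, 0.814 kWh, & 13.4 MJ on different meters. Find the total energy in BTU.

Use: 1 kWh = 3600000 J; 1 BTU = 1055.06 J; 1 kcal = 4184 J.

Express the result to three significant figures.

2750 kcal × 4184 = 1.1506×10⁷ J
0.814 kWh × 3600000 = 2.9304×10⁶ J
13.4 MJ × 1000000 = 1.34×10⁷ J
Total: 1.1506×10⁷ + 2.9304×10⁶ + 1.34×10⁷ = 2.78364×10⁷ J
In BTU: 2.78364×10⁷ / 1055.06 = 26383.7 BTU

2.64×10⁴ BTU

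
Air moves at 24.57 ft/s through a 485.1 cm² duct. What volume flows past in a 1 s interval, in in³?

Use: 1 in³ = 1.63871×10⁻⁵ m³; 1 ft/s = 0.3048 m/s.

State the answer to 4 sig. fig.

24.57 ft/s × 0.3048 = 7.48894 m/s
485.1 cm² × 0.0001 = 0.04851 m²
V = v × A × t = 7.48894 m/s × 0.04851 m² × 1 s = 0.363288 m³
0.363288 m³ ÷ (1.63871×10⁻⁵ m³/in³) = 22169.1 in³

2.217×10⁴ in³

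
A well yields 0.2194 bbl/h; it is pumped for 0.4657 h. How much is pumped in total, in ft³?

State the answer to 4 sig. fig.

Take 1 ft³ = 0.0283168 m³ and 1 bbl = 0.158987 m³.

0.5737 ft³

0.2194 bbl/h → 9.68937×10⁻⁶ m³/s
0.4657 h → 1676.52 s
V = Q × t = 9.68937×10⁻⁶ × 1676.52 = 0.0162444 m³
In ft³: 0.0162444 / 0.0283168 = 0.573667 ft³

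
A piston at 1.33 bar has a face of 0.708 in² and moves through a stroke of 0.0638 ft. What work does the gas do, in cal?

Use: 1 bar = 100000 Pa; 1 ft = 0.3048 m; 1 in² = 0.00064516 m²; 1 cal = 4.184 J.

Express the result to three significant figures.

1.33 bar → 133000 Pa
0.708 in² → 4.56773×10⁻⁴ m²
F = P × A = 133000 × 4.56773×10⁻⁴ = 60.7508 N
0.0638 ft → 0.0194462 m
W = F × d = 60.7508 × 0.0194462 = 1.18137 J
In cal: 1.18137 / 4.184 = 0.282354 cal

0.282 cal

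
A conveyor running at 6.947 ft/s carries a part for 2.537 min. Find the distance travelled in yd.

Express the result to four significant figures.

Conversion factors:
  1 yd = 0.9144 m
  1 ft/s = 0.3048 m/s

352.5 yd

6.947 ft/s × 0.3048 → 2.11745 m/s
2.537 min × 60 → 152.22 s
d = v × t = 2.11745 m/s × 152.22 s = 322.318 m
322.318 m ÷ (0.9144 m/yd) = 352.491 yd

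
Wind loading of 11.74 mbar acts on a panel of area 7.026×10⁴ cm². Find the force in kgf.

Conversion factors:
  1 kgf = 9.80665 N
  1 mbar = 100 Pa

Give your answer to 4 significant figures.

11.74 mbar × 100 = 1174 Pa
7.026×10⁴ cm² × 0.0001 = 7.026 m²
F = P × A = 1174 Pa × 7.026 m² = 8248.52 N
8248.52 N ÷ (9.80665 N/kgf) = 841.115 kgf

841.1 kgf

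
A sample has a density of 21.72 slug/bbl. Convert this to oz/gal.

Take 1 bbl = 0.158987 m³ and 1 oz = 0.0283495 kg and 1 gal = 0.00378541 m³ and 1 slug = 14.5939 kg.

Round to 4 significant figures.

21.72 slug/bbl × 14.5939 kg/slug ÷ 0.158987 m³/bbl = 1993.74 kg/m³
1993.74 kg/m³ ÷ 0.0283495 kg/oz × 0.00378541 m³/gal = 266.217 oz/gal

266.2 oz/gal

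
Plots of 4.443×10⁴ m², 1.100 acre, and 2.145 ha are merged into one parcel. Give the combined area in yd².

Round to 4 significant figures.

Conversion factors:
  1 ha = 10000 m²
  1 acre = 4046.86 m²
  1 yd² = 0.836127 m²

8.412×10⁴ yd²

4.443×10⁴ m² (already m²)
1.100 acre × 4046.86 = 4451.55 m²
2.145 ha × 10000 = 21450 m²
Total: 44430 + 4451.55 + 21450 = 70331.6 m²
In yd²: 70331.6 / 0.836127 = 84115.9 yd²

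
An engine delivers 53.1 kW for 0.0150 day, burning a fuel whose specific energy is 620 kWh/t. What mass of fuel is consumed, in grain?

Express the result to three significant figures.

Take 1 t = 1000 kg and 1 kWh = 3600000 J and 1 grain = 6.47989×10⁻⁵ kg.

53.1 kW → 53100 W
0.0150 day → 1296 s
E = P × t = 53100 × 1296 = 6.88176×10⁷ J
620 kWh/t → 2.232×10⁶ J/kg
m = E / e_s = 6.88176×10⁷ / 2.232×10⁶ = 30.8323 kg
In grain: 30.8323 / 6.47989×10⁻⁵ = 475815 grain

4.76×10⁵ grain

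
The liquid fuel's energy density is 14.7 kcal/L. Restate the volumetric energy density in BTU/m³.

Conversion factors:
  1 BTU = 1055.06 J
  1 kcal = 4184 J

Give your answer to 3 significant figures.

5.83×10⁴ BTU/m³

14.7 kcal/L × 4184 J/kcal ÷ 0.001 m³/L = 6.15048×10⁷ J/m³
6.15048×10⁷ J/m³ ÷ 1055.06 J/BTU = 58295.1 BTU/m³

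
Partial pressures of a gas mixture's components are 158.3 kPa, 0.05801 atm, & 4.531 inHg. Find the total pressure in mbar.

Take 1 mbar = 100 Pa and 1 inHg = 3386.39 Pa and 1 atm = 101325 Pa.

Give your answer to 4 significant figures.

158.3 kPa × 1000 = 158300 Pa
0.05801 atm × 101325 = 5877.86 Pa
4.531 inHg × 3386.39 = 15343.7 Pa
Sum: 158300 + 5877.86 + 15343.7 = 179522 Pa
In mbar: 179522 / 100 = 1795.22 mbar

1795 mbar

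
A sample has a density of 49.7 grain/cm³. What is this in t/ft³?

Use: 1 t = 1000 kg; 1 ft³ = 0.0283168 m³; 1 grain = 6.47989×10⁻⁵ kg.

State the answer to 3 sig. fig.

49.7 grain/cm³ × 6.47989×10⁻⁵ kg/grain ÷ 10⁻⁶ m³/cm³ = 3220.51 kg/m³
3220.51 kg/m³ ÷ 1000 kg/t × 0.0283168 m³/ft³ = 0.0911945 t/ft³

0.0912 t/ft³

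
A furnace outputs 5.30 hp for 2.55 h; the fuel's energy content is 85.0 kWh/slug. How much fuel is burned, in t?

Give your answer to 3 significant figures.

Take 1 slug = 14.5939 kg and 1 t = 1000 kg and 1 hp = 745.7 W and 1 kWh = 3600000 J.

0.00173 t

5.30 hp → 3952.21 W
2.55 h → 9180 s
E = P × t = 3952.21 × 9180 = 3.62813×10⁷ J
85.0 kWh/slug → 2.09677×10⁷ J/kg
m = E / e_s = 3.62813×10⁷ / 2.09677×10⁷ = 1.73034 kg
In t: 1.73034 / 1000 = 0.00173034 t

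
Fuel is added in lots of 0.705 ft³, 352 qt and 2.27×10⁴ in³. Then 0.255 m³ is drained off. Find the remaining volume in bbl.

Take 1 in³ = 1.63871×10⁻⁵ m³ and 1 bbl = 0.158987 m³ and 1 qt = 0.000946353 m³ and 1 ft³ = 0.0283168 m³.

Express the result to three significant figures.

0.705 ft³ × 0.0283168 → 0.0199633 m³
352 qt × 0.000946353 → 0.333116 m³
2.27×10⁴ in³ × 1.63871×10⁻⁵ → 0.371987 m³
0.255 m³ (already m³)
Sum: 0.0199633 + 0.333116 + 0.371987 − 0.255 = 0.470066 m³
In bbl: 0.470066 / 0.158987 = 2.95663 bbl

2.96 bbl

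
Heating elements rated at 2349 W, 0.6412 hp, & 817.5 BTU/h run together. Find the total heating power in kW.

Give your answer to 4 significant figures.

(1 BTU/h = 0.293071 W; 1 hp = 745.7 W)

3.067 kW

2349 W (already W)
0.6412 hp × 745.7 → 478.143 W
817.5 BTU/h × 0.293071 → 239.586 W
Combined: 2349 + 478.143 + 239.586 = 3066.73 W
In kW: 3066.73 / 1000 = 3.06673 kW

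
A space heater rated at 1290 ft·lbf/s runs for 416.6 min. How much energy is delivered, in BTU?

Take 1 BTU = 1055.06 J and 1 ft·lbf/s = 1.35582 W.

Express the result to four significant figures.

4.144×10⁴ BTU

1290 ft·lbf/s × 1.35582 = 1749.01 W
416.6 min × 60 = 24996 s
E = P × t = 1749.01 W × 24996 s = 4.37183×10⁷ J
4.37183×10⁷ J ÷ (1055.06 J/BTU) = 41436.8 BTU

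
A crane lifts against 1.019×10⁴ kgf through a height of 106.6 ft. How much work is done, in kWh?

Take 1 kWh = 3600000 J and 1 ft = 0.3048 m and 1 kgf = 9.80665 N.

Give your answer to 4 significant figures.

0.9019 kWh

1.019×10⁴ kgf × 9.80665 → 99929.8 N
106.6 ft × 0.3048 → 32.4917 m
W = F × d = 99929.8 N × 32.4917 m = 3.24689×10⁶ J
3.24689×10⁶ J ÷ (3600000 J/kWh) = 0.901914 kWh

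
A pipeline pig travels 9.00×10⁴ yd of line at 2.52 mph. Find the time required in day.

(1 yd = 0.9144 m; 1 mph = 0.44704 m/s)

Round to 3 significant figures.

0.846 day

9.00×10⁴ yd × 0.9144 = 82296 m
2.52 mph × 0.44704 = 1.12654 m/s
t = d / v = 82296 m / 1.12654 m/s = 73052 s
73052 s ÷ (86400 s/day) = 0.845509 day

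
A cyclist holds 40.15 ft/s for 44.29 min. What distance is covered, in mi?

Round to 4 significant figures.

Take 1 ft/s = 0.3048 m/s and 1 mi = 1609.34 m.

20.21 mi

40.15 ft/s × 0.3048 → 12.2377 m/s
44.29 min × 60 → 2657.4 s
d = v × t = 12.2377 m/s × 2657.4 s = 32520.5 m
32520.5 m ÷ (1609.34 m/mi) = 20.2074 mi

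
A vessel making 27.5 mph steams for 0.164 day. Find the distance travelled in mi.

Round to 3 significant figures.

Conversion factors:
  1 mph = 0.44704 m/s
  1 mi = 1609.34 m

108 mi

27.5 mph × 0.44704 → 12.2936 m/s
0.164 day × 86400 → 14169.6 s
d = v × t = 12.2936 m/s × 14169.6 s = 174195 m
174195 m ÷ (1609.34 m/mi) = 108.24 mi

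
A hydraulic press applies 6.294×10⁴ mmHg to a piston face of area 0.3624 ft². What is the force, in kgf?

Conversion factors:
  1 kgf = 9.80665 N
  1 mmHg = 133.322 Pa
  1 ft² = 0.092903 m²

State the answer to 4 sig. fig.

2.881×10⁴ kgf

6.294×10⁴ mmHg × 133.322 = 8.39129×10⁶ Pa
0.3624 ft² × 0.092903 = 0.033668 m²
F = P × A = 8.39129×10⁶ Pa × 0.033668 m² = 282518 N
282518 N ÷ (9.80665 N/kgf) = 28808.8 kgf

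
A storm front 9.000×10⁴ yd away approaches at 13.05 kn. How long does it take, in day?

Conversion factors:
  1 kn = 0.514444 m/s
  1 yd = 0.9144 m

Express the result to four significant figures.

9.000×10⁴ yd × 0.9144 = 82296 m
13.05 kn × 0.514444 = 6.71349 m/s
t = d / v = 82296 m / 6.71349 m/s = 12258.3 s
12258.3 s ÷ (86400 s/day) = 0.141878 day

0.1419 day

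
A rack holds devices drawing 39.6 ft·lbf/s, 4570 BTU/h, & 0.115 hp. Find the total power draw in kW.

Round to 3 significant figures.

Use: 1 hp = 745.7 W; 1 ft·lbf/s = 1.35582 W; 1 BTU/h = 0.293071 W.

39.6 ft·lbf/s × 1.35582 → 53.6905 W
4570 BTU/h × 0.293071 → 1339.33 W
0.115 hp × 745.7 → 85.7555 W
Sum: 53.6905 + 1339.33 + 85.7555 = 1478.78 W
In kW: 1478.78 / 1000 = 1.47878 kW

1.48 kW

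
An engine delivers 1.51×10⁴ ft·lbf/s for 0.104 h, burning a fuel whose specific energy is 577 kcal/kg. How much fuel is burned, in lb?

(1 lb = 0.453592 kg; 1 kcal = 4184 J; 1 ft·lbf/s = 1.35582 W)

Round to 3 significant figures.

7.00 lb

1.51×10⁴ ft·lbf/s → 20472.9 W
0.104 h → 374.4 s
E = P × t = 20472.9 × 374.4 = 7.66505×10⁶ J
577 kcal/kg → 2.41417×10⁶ J/kg
m = E / e_s = 7.66505×10⁶ / 2.41417×10⁶ = 3.17502 kg
In lb: 3.17502 / 0.453592 = 6.99973 lb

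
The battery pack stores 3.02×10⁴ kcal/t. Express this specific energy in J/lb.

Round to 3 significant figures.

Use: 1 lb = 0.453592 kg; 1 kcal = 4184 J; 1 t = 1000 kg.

5.73×10⁴ J/lb

3.02×10⁴ kcal/t × 4184 J/kcal ÷ 1000 kg/t = 126357 J/kg
126357 J/kg × 0.453592 kg/lb = 57314.5 J/lb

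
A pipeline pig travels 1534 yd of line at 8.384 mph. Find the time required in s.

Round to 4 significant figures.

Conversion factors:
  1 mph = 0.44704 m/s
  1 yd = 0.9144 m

1534 yd × 0.9144 → 1402.69 m
8.384 mph × 0.44704 → 3.74798 m/s
t = d / v = 1402.69 m / 3.74798 m/s = 374.252 s

374.3 s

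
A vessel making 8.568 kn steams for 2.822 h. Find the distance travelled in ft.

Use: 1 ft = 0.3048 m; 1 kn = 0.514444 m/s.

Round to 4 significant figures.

1.469×10⁵ ft

8.568 kn × 0.514444 = 4.40776 m/s
2.822 h × 3600 = 10159.2 s
d = v × t = 4.40776 m/s × 10159.2 s = 44779.3 m
44779.3 m ÷ (0.3048 m/ft) = 146914 ft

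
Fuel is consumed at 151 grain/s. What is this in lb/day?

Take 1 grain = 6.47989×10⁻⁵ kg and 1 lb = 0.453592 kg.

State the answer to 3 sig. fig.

151 grain/s × 6.47989×10⁻⁵ kg/grain = 0.00978463 kg/s
0.00978463 kg/s ÷ 0.453592 kg/lb × 86400 s/day = 1863.77 lb/day

1860 lb/day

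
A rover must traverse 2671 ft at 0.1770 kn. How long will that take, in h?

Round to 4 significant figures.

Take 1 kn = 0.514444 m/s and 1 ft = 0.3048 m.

2671 ft × 0.3048 = 814.121 m
0.1770 kn × 0.514444 = 0.0910566 m/s
t = d / v = 814.121 m / 0.0910566 m/s = 8940.82 s
8940.82 s ÷ (3600 s/h) = 2.48356 h

2.484 h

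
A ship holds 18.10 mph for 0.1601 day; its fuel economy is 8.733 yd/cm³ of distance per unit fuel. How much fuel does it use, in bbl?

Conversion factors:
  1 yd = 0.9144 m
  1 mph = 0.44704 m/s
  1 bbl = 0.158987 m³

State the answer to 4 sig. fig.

0.08816 bbl

18.10 mph → 8.09142 m/s
0.1601 day → 13832.6 s
d = v × t = 8.09142 × 13832.6 = 111925 m
8.733 yd/cm³ → 7.98546×10⁶ m/m³
V = d / (distance per unit fuel) = 111925 / 7.98546×10⁶ = 0.0140161 m³
In bbl: 0.0140161 / 0.158987 = 0.0881588 bbl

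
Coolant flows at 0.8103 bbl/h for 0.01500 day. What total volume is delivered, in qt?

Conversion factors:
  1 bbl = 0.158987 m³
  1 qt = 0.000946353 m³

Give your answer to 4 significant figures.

49.01 qt

0.8103 bbl/h → 3.57853×10⁻⁵ m³/s
0.01500 day → 1296 s
V = Q × t = 3.57853×10⁻⁵ × 1296 = 0.0463777 m³
In qt: 0.0463777 / 0.000946353 = 49.0068 qt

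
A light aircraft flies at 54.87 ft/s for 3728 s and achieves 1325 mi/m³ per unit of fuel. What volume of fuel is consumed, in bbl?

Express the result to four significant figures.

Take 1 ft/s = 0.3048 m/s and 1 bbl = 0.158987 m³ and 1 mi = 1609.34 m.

54.87 ft/s → 16.7244 m/s
d = v × t = 16.7244 × 3728 = 62348.6 m
1325 mi/m³ → 2.13238×10⁶ m/m³
V = d / (distance per unit fuel) = 62348.6 / 2.13238×10⁶ = 0.029239 m³
In bbl: 0.029239 / 0.158987 = 0.183908 bbl

0.1839 bbl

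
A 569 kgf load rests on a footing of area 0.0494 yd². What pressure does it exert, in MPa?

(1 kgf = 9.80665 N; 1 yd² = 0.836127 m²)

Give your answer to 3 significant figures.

569 kgf × 9.80665 = 5579.98 N
0.0494 yd² × 0.836127 = 0.0413047 m²
P = F / A = 5579.98 N / 0.0413047 m² = 135093 Pa
135093 Pa ÷ (1000000 Pa/MPa) = 0.135093 MPa

0.135 MPa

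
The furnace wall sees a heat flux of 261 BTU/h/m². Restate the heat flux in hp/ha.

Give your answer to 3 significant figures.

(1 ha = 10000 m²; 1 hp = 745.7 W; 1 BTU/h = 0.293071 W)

261 BTU/h/m² × 0.293071 W/BTU/h = 76.4915 W/m²
76.4915 W/m² ÷ 745.7 W/hp × 10000 m²/ha = 1025.77 hp/ha

1030 hp/ha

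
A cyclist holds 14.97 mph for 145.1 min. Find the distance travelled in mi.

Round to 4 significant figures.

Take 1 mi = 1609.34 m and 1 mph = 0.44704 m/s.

36.20 mi

14.97 mph × 0.44704 → 6.69219 m/s
145.1 min × 60 → 8706 s
d = v × t = 6.69219 m/s × 8706 s = 58262.2 m
58262.2 m ÷ (1609.34 m/mi) = 36.2025 mi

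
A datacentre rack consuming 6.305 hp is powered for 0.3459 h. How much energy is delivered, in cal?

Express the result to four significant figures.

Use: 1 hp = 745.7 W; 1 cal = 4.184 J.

1.399×10⁶ cal

6.305 hp × 745.7 = 4701.64 W
0.3459 h × 3600 = 1245.24 s
E = P × t = 4701.64 W × 1245.24 s = 5.85467×10⁶ J
5.85467×10⁶ J ÷ (4.184 J/cal) = 1.3993×10⁶ cal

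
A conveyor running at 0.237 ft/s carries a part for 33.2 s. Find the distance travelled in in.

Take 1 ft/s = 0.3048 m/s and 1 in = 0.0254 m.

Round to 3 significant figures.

0.237 ft/s × 0.3048 → 0.0722376 m/s
d = v × t = 0.0722376 m/s × 33.2 s = 2.39829 m
2.39829 m ÷ (0.0254 m/in) = 94.4209 in

94.4 in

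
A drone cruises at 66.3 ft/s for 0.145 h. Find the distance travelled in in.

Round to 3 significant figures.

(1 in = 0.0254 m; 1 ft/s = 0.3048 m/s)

4.15×10⁵ in

66.3 ft/s × 0.3048 → 20.2082 m/s
0.145 h × 3600 → 522 s
d = v × t = 20.2082 m/s × 522 s = 10548.7 m
10548.7 m ÷ (0.0254 m/in) = 415303 in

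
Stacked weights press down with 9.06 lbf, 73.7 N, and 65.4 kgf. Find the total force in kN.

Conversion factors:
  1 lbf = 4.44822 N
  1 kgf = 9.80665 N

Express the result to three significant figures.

0.755 kN

9.06 lbf × 4.44822 = 40.3009 N
73.7 N (already N)
65.4 kgf × 9.80665 = 641.355 N
Combined: 40.3009 + 73.7 + 641.355 = 755.356 N
In kN: 755.356 / 1000 = 0.755356 kN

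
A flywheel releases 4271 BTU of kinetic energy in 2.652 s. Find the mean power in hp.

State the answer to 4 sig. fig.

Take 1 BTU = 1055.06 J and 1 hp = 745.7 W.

4271 BTU × 1055.06 = 4.50616×10⁶ J
P = E / t = 4.50616×10⁶ J / 2.652 s = 1.69916×10⁶ W
1.69916×10⁶ W ÷ (745.7 W/hp) = 2278.61 hp

2279 hp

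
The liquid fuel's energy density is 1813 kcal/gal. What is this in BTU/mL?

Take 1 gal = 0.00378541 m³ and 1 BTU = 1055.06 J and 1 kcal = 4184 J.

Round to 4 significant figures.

1813 kcal/gal × 4184 J/kcal ÷ 0.00378541 m³/gal = 2.0039×10⁹ J/m³
2.0039×10⁹ J/m³ ÷ 1055.06 J/BTU × 10⁻⁶ m³/mL = 1.89932 BTU/mL

1.899 BTU/mL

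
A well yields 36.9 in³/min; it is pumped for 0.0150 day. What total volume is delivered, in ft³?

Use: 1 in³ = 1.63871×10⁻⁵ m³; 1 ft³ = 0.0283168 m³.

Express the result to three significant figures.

0.461 ft³

36.9 in³/min → 1.00781×10⁻⁵ m³/s
0.0150 day → 1296 s
V = Q × t = 1.00781×10⁻⁵ × 1296 = 0.0130612 m³
In ft³: 0.0130612 / 0.0283168 = 0.461253 ft³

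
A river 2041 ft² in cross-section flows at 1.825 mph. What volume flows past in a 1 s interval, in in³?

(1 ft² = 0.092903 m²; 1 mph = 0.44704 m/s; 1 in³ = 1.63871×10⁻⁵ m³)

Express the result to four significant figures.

9.440×10⁶ in³

1.825 mph × 0.44704 = 0.815848 m/s
2041 ft² × 0.092903 = 189.615 m²
V = v × A × t = 0.815848 m/s × 189.615 m² × 1 s = 154.697 m³
154.697 m³ ÷ (1.63871×10⁻⁵ m³/in³) = 9.44017×10⁶ in³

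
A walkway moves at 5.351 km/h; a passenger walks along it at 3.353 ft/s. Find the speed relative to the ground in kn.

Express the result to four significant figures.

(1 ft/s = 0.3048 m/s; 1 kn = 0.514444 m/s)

4.876 kn

5.351 km/h × (1/3.6) → 1.48639 m/s
3.353 ft/s × 0.3048 → 1.02199 m/s
Combined: 1.48639 + 1.02199 = 2.50838 m/s
In kn: 2.50838 / 0.514444 = 4.8759 kn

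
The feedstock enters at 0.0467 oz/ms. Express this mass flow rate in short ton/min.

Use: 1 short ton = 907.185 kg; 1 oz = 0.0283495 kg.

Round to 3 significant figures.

0.0467 oz/ms × 0.0283495 kg/oz ÷ 0.001 s/ms = 1.32392 kg/s
1.32392 kg/s ÷ 907.185 kg/short ton × 60 s/min = 0.0875623 short ton/min

0.0876 short ton/min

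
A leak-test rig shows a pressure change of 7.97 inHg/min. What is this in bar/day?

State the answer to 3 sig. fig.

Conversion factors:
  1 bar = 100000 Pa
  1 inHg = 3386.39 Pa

389 bar/day

7.97 inHg/min × 3386.39 Pa/inHg ÷ 60 s/min = 449.825 Pa/s
449.825 Pa/s ÷ 100000 Pa/bar × 86400 s/day = 388.649 bar/day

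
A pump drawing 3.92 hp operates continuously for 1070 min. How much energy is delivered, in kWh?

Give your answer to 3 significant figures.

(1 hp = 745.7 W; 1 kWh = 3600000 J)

3.92 hp × 745.7 → 2923.14 W
1070 min × 60 → 64200 s
E = P × t = 2923.14 W × 64200 s = 1.87666×10⁸ J
1.87666×10⁸ J ÷ (3600000 J/kWh) = 52.1294 kWh

52.1 kWh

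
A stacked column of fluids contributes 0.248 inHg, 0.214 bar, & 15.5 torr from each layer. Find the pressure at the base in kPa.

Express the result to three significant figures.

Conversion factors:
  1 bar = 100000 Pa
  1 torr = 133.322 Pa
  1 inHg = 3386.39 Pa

24.3 kPa

0.248 inHg × 3386.39 → 839.825 Pa
0.214 bar × 100000 → 21400 Pa
15.5 torr × 133.322 → 2066.49 Pa
Combined: 839.825 + 21400 + 2066.49 = 24306.3 Pa
In kPa: 24306.3 / 1000 = 24.3063 kPa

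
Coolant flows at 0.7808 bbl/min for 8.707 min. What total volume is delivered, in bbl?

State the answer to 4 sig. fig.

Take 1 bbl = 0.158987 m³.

0.7808 bbl/min → 0.00206895 m³/s
8.707 min → 522.42 s
V = Q × t = 0.00206895 × 522.42 = 1.08086 m³
In bbl: 1.08086 / 0.158987 = 6.79842 bbl

6.798 bbl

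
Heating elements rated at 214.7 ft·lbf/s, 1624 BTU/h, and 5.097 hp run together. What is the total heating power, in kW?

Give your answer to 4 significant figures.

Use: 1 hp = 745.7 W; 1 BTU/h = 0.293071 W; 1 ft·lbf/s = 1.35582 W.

4.568 kW

214.7 ft·lbf/s × 1.35582 = 291.095 W
1624 BTU/h × 0.293071 = 475.947 W
5.097 hp × 745.7 = 3800.83 W
Sum: 291.095 + 475.947 + 3800.83 = 4567.87 W
In kW: 4567.87 / 1000 = 4.56787 kW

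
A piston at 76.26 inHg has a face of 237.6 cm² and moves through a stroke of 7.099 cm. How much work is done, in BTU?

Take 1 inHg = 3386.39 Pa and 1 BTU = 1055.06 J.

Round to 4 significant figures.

0.4129 BTU

76.26 inHg → 258246 Pa
237.6 cm² → 0.02376 m²
F = P × A = 258246 × 0.02376 = 6135.92 N
7.099 cm → 0.07099 m
W = F × d = 6135.92 × 0.07099 = 435.589 J
In BTU: 435.589 / 1055.06 = 0.412857 BTU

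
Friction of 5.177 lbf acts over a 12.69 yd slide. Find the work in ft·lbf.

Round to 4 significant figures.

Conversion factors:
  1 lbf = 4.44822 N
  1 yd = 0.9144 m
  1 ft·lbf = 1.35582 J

197.1 ft·lbf

5.177 lbf × 4.44822 = 23.0284 N
12.69 yd × 0.9144 = 11.6037 m
W = F × d = 23.0284 N × 11.6037 m = 267.215 J
267.215 J ÷ (1.35582 J/ft·lbf) = 197.087 ft·lbf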